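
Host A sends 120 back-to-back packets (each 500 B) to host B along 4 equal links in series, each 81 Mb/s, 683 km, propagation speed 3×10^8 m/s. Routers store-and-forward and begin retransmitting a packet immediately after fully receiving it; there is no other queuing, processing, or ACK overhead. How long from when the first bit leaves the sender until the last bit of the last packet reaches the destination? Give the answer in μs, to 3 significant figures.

15200 μs

Per-hop transmission t_tx = L/R = 4000/81000000 = 49.3827 μs.
Per-hop propagation t_prop = 683000/300000000 = 2276.67 μs.
Pipeline fill: first packet needs 4·t_tx to clear all hops; remaining 119 packets each add one t_tx.
Total = (4+120-1)·t_tx + 4·t_prop = 123·49.3827 + 4·2276.67 = 15200 μs.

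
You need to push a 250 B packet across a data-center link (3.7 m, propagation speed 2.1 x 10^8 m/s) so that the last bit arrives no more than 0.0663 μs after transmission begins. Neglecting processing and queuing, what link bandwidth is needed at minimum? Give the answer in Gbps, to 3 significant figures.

41.1 Gbps

L = 2000 bits.
Propagation delay = 3.7 / 210000000 = 0.017619 μs.
Transmission budget = 0.0663 − 0.017619 = 0.048681 μs.
R ≥ L / t_tx = 2000 bits / 4.8681e-08 s = 41.1 Gbps.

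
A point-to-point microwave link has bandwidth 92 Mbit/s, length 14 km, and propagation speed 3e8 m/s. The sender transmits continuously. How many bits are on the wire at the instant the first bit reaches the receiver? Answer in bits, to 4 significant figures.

Propagation delay = 14000 / 300000000 = 4.66667e-05 s.
BDP = R × t_prop = 92000000 × 4.66667e-05 = 4293.33 bits.

4293 bits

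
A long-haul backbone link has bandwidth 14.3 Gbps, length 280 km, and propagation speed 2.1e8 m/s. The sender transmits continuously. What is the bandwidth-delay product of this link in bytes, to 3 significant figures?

2380000 bytes

Propagation delay = 280000 / 210000000 = 0.00133333 s.
BDP = R × t_prop = 14300000000 × 0.00133333 = 19066700 bits.
In bytes: 19066700/8 = 2380000 bytes.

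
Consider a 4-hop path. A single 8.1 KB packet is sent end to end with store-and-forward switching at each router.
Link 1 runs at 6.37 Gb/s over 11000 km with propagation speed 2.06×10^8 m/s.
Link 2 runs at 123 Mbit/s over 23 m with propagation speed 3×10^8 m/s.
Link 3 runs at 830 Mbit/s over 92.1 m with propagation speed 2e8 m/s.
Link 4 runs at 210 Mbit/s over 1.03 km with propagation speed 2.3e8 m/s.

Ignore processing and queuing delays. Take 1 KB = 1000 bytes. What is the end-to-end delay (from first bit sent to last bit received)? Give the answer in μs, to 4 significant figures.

L = 64800 bits.
Transmission delays (L/R per hop): 10.1727, 526.829, 78.0723, 308.571 μs; sum = 923.646 μs.
Propagation delays (d/s per hop): 53398.1, 0.0766667, 0.4605, 4.47826 μs; sum = 53403.1 μs.
End-to-end = 54330 μs.

54330 μs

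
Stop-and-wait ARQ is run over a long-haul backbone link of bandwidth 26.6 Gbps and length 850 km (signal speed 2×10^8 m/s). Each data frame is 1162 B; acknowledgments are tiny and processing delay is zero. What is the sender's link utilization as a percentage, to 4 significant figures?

t_tx = L/R = 9296/26600000000 = 3.49474e-07 s.
t_prop = 850000/200000000 = 0.00425 s; RTT = 0.0085 s.
Cycle = t_tx + RTT = 0.00850035 s.
Utilization = t_tx / cycle = 3.49474e-07/0.00850035 = 0.004111 %.

0.004111 %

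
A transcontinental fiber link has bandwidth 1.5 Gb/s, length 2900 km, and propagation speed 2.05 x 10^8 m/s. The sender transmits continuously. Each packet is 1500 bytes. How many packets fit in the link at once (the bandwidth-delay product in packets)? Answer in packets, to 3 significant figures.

Propagation delay = 2900000 / 2.05e+08 = 0.0141463 s.
BDP = R × t_prop = 1500000000 × 0.0141463 = 21219500 bits.
In packets of 12000 bits: 1770 packets.

1770 packets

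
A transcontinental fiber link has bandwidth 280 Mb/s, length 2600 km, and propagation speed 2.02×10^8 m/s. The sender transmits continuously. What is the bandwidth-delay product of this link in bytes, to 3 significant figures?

450000 bytes

Propagation delay = 2600000 / 202000000 = 0.0128713 s.
BDP = R × t_prop = 280000000 × 0.0128713 = 3603960 bits.
In bytes: 3603960/8 = 450000 bytes.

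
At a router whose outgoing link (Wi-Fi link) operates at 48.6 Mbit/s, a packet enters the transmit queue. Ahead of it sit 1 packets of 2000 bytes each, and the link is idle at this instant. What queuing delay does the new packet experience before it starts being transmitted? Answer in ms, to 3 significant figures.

Each queued packet: L/R = 16000/48600000 = 0.329218 ms.
1 queued → 0.329218 ms.
Queuing delay = 0.329 ms.

0.329 ms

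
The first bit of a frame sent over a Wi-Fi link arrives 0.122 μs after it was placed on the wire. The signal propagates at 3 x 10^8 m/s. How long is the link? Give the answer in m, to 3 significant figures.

d = s × t_prop = 300000000 × 1.22e-07 = 36.6 m.

36.6 m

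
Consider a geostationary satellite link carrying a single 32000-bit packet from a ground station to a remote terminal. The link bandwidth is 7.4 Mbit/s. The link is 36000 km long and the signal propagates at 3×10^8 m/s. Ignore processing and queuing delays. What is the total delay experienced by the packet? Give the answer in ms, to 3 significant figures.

Transmission delay = L/R = 32000 / 7400000 = 4.32432 ms.
Propagation delay = d/s = 36000000 m / 300000000 m/s = 120 ms.
Total = 124 ms.

124 ms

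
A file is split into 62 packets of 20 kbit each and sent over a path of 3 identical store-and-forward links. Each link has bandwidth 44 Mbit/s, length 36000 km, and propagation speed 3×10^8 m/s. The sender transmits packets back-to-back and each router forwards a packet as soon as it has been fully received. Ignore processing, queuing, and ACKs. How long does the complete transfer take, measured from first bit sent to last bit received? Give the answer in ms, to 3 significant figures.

Per-hop transmission t_tx = L/R = 20000/44000000 = 0.454545 ms.
Per-hop propagation t_prop = 36000000/300000000 = 120 ms.
Pipeline fill: first packet needs 3·t_tx to clear all hops; remaining 61 packets each add one t_tx.
Total = (3+62-1)·t_tx + 3·t_prop = 64·0.454545 + 3·120 = 389 ms.

389 ms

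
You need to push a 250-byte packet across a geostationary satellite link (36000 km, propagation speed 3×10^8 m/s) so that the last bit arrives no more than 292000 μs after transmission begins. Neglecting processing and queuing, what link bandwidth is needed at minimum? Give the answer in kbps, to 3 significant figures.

11.6 kbps

L = 2000 bits.
Propagation delay = 36000000 / 300000000 = 120000 μs.
Transmission budget = 292000 − 120000 = 172000 μs.
R ≥ L / t_tx = 2000 bits / 0.172 s = 11.6 kbps.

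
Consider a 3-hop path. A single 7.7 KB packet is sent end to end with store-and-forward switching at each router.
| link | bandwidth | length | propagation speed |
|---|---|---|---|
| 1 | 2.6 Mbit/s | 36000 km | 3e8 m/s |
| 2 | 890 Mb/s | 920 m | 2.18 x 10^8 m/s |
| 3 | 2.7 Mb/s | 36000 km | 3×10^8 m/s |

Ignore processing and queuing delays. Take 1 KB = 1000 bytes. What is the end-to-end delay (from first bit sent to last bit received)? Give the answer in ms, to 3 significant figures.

L = 61600 bits.
Transmission delays (L/R per hop): 23.6923, 0.0692135, 22.8148 ms; sum = 46.5763 ms.
Propagation delays (d/s per hop): 120, 0.00422018, 120 ms; sum = 240.004 ms.
End-to-end = 287 ms.

287 ms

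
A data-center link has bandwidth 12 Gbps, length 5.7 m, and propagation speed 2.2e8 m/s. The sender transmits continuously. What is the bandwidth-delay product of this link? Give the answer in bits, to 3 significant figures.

311 bits

Propagation delay = 5.7 / 2.2e+08 = 2.59091e-08 s.
BDP = R × t_prop = 12000000000 × 2.59091e-08 = 310.909 bits.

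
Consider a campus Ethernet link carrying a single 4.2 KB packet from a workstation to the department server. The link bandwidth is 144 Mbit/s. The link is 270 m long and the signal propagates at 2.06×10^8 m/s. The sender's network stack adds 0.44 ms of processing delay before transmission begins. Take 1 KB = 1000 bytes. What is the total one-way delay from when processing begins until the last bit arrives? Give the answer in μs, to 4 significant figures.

L = 33600 bits.
Transmission delay = L/R = 33600 / 144000000 = 233.333 μs.
Propagation delay = d/s = 270 m / 206000000 m/s = 1.31068 μs.
Plus processing delay 0.44 ms = 440 μs.
Total = 674.6 μs.

674.6 μs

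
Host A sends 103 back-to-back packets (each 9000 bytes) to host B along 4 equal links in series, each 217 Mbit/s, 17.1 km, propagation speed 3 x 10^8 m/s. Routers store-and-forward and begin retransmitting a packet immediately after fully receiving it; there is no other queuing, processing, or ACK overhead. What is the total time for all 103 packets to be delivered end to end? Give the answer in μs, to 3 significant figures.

Per-hop transmission t_tx = L/R = 72000/217000000 = 331.797 μs.
Per-hop propagation t_prop = 17100/300000000 = 57 μs.
Pipeline fill: first packet needs 4·t_tx to clear all hops; remaining 102 packets each add one t_tx.
Total = (4+103-1)·t_tx + 4·t_prop = 106·331.797 + 4·57 = 35400 μs.

35400 μs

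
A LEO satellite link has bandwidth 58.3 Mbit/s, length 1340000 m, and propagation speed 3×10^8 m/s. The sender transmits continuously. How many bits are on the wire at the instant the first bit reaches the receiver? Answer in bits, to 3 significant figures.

260000 bits

Propagation delay = 1340000 / 300000000 = 0.00446667 s.
BDP = R × t_prop = 58300000 × 0.00446667 = 260407 bits.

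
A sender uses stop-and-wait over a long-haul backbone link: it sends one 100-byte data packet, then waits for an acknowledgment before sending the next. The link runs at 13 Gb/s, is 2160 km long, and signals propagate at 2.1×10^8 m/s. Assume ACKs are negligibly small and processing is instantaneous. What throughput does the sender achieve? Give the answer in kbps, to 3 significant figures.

t_tx = L/R = 800/13000000000 = 6.15385e-08 s.
t_prop = 2160000/210000000 = 0.0102857 s; RTT = 0.0205714 s.
Cycle = t_tx + RTT = 0.0205715 s.
Throughput = L / cycle = 800 / 0.0205715 = 38.9 kbps.

38.9 kbps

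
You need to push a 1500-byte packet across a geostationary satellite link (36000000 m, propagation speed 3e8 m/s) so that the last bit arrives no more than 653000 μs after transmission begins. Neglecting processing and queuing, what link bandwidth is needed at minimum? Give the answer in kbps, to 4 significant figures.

L = 12000 bits.
Propagation delay = 36000000 / 300000000 = 120000 μs.
Transmission budget = 653000 − 120000 = 533000 μs.
R ≥ L / t_tx = 12000 bits / 0.533 s = 22.51 kbps.

22.51 kbps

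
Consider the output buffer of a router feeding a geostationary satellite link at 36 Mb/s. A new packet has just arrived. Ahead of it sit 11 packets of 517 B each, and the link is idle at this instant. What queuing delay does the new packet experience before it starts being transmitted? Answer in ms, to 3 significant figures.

1.26 ms

Each queued packet: L/R = 4136/36000000 = 0.114889 ms.
11 queued → 1.26378 ms.
Queuing delay = 1.26 ms.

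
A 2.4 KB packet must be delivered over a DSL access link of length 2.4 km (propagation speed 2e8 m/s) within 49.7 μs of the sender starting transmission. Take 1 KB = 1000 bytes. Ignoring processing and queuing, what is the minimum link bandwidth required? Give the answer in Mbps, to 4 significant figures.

509.3 Mbps

L = 19200 bits.
Propagation delay = 2400 / 200000000 = 12 μs.
Transmission budget = 49.7 − 12 = 37.7 μs.
R ≥ L / t_tx = 19200 bits / 3.77e-05 s = 509.3 Mbps.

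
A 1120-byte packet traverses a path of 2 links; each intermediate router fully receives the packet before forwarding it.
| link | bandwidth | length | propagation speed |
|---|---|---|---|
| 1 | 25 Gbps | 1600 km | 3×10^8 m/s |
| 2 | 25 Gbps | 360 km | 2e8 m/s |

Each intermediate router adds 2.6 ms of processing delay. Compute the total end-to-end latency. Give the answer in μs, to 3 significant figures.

9730 μs

L = 1120 × 8 = 8960 bits.
Transmission delay per hop = L/R = 8960/25000000000 = 0.3584 μs; 2 hops → 0.7168 μs.
Propagation delays (d/s per hop): 5333.33, 1800 μs; sum = 7133.33 μs.
Processing at 1 router(s): 1 × 2.6 ms = 2600 μs.
End-to-end = 9730 μs.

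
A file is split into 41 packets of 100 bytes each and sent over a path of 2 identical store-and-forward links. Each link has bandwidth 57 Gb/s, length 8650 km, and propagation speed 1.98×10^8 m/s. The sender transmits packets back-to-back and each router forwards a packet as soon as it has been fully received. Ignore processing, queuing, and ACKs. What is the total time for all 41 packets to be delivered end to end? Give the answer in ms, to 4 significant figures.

Per-hop transmission t_tx = L/R = 800/57000000000 = 1.40351e-05 ms.
Per-hop propagation t_prop = 8650000/198000000 = 43.6869 ms.
Pipeline fill: first packet needs 2·t_tx to clear all hops; remaining 40 packets each add one t_tx.
Total = (2+41-1)·t_tx + 2·t_prop = 42·1.40351e-05 + 2·43.6869 = 87.37 ms.

87.37 ms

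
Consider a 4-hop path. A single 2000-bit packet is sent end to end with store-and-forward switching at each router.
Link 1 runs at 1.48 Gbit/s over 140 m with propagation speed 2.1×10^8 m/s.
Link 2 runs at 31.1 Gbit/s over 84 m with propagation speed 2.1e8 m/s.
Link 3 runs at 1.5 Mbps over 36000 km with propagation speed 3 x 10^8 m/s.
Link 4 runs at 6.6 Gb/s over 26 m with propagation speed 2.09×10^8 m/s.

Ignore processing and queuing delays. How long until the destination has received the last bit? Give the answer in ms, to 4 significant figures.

Transmission delays (L/R per hop): 0.00135135, 6.43087e-05, 1.33333, 0.00030303 ms; sum = 1.33505 ms.
Propagation delays (d/s per hop): 0.000666667, 0.0004, 120, 0.000124402 ms; sum = 120.001 ms.
End-to-end = 121.3 ms.

121.3 ms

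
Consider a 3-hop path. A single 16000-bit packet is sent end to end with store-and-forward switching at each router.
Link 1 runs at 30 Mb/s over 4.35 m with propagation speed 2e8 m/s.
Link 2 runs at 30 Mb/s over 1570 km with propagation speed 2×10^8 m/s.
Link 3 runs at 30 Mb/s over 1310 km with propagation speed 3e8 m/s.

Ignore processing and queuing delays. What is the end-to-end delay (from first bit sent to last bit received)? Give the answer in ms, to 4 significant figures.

Transmission delay per hop = L/R = 16000/30000000 = 0.533333 ms; 3 hops → 1.6 ms.
Propagation delays (d/s per hop): 2.175e-05, 7.85, 4.36667 ms; sum = 12.2167 ms.
End-to-end = 13.82 ms.

13.82 ms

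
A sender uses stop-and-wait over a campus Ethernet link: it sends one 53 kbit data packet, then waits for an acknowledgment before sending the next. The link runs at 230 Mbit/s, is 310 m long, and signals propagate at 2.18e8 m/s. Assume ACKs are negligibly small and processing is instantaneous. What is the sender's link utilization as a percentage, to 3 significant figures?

98.8 %

t_tx = L/R = 53000/230000000 = 0.000230435 s.
t_prop = 310/2.18e+08 = 1.42202e-06 s; RTT = 2.84404e-06 s.
Cycle = t_tx + RTT = 0.000233279 s.
Utilization = t_tx / cycle = 0.000230435/0.000233279 = 98.8 %.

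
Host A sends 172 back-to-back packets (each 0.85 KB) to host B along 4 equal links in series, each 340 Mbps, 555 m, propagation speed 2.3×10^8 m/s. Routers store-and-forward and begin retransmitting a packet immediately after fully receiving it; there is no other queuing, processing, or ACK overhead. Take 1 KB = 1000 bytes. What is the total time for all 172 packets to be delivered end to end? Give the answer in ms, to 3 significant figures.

Per-hop transmission t_tx = L/R = 6800/340000000 = 0.02 ms.
Per-hop propagation t_prop = 555/2.3e+08 = 0.00241304 ms.
Pipeline fill: first packet needs 4·t_tx to clear all hops; remaining 171 packets each add one t_tx.
Total = (4+172-1)·t_tx + 4·t_prop = 175·0.02 + 4·0.00241304 = 3.51 ms.

3.51 ms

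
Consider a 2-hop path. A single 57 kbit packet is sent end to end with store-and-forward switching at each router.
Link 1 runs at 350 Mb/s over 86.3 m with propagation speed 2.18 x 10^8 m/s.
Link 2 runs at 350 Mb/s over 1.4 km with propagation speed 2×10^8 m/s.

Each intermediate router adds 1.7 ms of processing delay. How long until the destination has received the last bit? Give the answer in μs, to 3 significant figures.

2030 μs

L = 57000 bits.
Transmission delay per hop = L/R = 57000/350000000 = 162.857 μs; 2 hops → 325.714 μs.
Propagation delays (d/s per hop): 0.395872, 7 μs; sum = 7.39587 μs.
Processing at 1 router(s): 1 × 1.7 ms = 1700 μs.
End-to-end = 2030 μs.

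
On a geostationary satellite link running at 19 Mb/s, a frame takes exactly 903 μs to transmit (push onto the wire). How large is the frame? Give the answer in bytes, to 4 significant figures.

L = R × t_tx = 19000000 b/s × 0.000903 s = 17157 bits.
In bytes: 17157 / 8 = 2145 bytes.

2145 bytes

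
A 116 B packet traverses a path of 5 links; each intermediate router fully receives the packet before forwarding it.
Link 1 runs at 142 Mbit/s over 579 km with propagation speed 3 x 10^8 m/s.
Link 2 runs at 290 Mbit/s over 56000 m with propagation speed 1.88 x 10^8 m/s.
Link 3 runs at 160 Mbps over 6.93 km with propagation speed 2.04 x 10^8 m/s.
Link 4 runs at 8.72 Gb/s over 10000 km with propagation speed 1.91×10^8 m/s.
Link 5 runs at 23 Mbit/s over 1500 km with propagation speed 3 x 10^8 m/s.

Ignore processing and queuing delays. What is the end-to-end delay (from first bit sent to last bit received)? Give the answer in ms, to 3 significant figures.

59.7 ms

L = 116 × 8 = 928 bits.
Transmission delays (L/R per hop): 0.00653521, 0.0032, 0.0058, 0.000106422, 0.0403478 ms; sum = 0.0559895 ms.
Propagation delays (d/s per hop): 1.93, 0.297872, 0.0339706, 52.356, 5 ms; sum = 59.6179 ms.
End-to-end = 59.7 ms.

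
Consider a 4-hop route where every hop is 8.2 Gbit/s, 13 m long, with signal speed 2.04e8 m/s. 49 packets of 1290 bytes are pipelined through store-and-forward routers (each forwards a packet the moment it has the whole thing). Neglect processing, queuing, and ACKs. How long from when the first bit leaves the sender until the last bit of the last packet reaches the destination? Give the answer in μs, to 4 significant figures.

65.70 μs

Per-hop transmission t_tx = L/R = 10320/8.2e+09 = 1.25854 μs.
Per-hop propagation t_prop = 13/204000000 = 0.0637255 μs.
Pipeline fill: first packet needs 4·t_tx to clear all hops; remaining 48 packets each add one t_tx.
Total = (4+49-1)·t_tx + 4·t_prop = 52·1.25854 + 4·0.0637255 = 65.70 μs.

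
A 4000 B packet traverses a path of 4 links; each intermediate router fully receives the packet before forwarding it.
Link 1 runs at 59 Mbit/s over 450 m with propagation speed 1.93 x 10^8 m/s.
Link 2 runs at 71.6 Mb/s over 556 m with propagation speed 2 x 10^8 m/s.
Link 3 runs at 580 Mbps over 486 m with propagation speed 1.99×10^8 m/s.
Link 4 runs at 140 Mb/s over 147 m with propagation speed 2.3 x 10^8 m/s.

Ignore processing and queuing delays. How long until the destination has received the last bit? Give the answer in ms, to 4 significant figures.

L = 4000 × 8 = 32000 bits.
Transmission delays (L/R per hop): 0.542373, 0.446927, 0.0551724, 0.228571 ms; sum = 1.27304 ms.
Propagation delays (d/s per hop): 0.00233161, 0.00278, 0.00244221, 0.00063913 ms; sum = 0.00819295 ms.
End-to-end = 1.281 ms.

1.281 ms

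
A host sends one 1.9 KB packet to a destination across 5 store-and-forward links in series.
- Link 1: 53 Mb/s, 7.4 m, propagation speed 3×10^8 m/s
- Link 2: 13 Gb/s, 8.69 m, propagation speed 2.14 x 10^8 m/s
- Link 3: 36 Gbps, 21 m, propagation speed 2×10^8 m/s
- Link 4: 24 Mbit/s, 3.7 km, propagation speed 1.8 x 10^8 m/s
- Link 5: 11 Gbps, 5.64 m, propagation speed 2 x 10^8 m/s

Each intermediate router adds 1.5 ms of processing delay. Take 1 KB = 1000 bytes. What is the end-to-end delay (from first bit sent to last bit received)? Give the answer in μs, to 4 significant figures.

6944 μs

L = 15200 bits.
Transmission delays (L/R per hop): 286.792, 1.16923, 0.422222, 633.333, 1.38182 μs; sum = 923.099 μs.
Propagation delays (d/s per hop): 0.0246667, 0.0406075, 0.105, 20.5556, 0.0282 μs; sum = 20.754 μs.
Processing at 4 router(s): 4 × 1.5 ms = 6000 μs.
End-to-end = 6944 μs.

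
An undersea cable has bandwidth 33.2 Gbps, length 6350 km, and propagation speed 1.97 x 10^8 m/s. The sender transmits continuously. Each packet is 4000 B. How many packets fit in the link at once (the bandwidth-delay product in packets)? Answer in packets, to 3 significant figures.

Propagation delay = 6350000 / 197000000 = 0.0322335 s.
BDP = R × t_prop = 3.32e+10 × 0.0322335 = 1070150000 bits.
In packets of 32000 bits: 33400 packets.

33400 packets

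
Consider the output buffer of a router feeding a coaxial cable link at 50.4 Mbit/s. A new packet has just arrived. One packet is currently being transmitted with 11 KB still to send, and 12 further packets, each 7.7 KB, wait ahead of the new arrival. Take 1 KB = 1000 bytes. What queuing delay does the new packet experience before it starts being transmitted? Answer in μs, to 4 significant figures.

Each queued packet: L/R = 61600/50400000 = 1222.22 μs.
12 queued → 14666.7 μs.
Plus remaining 88000 bits of current packet: 1746.03 μs.
Queuing delay = 16410 μs.

16410 μs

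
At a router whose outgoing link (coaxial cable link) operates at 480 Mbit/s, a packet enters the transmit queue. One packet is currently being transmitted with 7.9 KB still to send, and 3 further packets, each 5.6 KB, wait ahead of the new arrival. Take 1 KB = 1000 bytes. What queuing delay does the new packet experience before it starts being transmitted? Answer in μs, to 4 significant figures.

Each queued packet: L/R = 44800/480000000 = 93.3333 μs.
3 queued → 280 μs.
Plus remaining 63200 bits of current packet: 131.667 μs.
Queuing delay = 411.7 μs.

411.7 μs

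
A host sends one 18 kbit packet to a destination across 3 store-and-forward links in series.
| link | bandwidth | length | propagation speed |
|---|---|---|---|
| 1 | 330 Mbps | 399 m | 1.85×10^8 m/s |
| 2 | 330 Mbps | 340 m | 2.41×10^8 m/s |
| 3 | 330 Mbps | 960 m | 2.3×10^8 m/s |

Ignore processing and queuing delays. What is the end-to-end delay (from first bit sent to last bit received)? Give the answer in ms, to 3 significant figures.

L = 18000 bits.
Transmission delay per hop = L/R = 18000/330000000 = 0.0545455 ms; 3 hops → 0.163636 ms.
Propagation delays (d/s per hop): 0.00215676, 0.00141079, 0.00417391 ms; sum = 0.00774146 ms.
End-to-end = 0.171 ms.

0.171 ms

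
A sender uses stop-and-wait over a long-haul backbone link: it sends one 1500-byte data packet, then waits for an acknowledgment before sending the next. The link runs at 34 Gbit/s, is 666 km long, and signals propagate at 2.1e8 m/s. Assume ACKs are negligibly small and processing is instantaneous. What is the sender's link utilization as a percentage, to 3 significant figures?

0.00556 %

t_tx = L/R = 12000/34000000000 = 3.52941e-07 s.
t_prop = 666000/210000000 = 0.00317143 s; RTT = 0.00634286 s.
Cycle = t_tx + RTT = 0.00634321 s.
Utilization = t_tx / cycle = 3.52941e-07/0.00634321 = 0.00556 %.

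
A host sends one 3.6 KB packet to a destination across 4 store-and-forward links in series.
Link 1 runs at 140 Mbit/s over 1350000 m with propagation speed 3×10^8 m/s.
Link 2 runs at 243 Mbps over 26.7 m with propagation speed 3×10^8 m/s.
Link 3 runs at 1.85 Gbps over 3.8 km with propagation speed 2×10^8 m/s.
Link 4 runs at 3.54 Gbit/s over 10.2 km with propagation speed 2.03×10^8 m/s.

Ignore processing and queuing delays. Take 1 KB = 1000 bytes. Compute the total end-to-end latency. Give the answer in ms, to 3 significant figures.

L = 28800 bits.
Transmission delays (L/R per hop): 0.205714, 0.118519, 0.0155676, 0.00813559 ms; sum = 0.347936 ms.
Propagation delays (d/s per hop): 4.5, 8.9e-05, 0.019, 0.0502463 ms; sum = 4.56934 ms.
End-to-end = 4.92 ms.

4.92 ms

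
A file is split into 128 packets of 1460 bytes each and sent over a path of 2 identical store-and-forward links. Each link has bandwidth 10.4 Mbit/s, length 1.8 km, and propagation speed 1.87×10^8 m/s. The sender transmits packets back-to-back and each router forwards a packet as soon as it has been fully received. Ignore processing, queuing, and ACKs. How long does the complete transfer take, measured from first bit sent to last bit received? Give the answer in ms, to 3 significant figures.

145 ms

Per-hop transmission t_tx = L/R = 11680/10400000 = 1.12308 ms.
Per-hop propagation t_prop = 1800/187000000 = 0.00962567 ms.
Pipeline fill: first packet needs 2·t_tx to clear all hops; remaining 127 packets each add one t_tx.
Total = (2+128-1)·t_tx + 2·t_prop = 129·1.12308 + 2·0.00962567 = 145 ms.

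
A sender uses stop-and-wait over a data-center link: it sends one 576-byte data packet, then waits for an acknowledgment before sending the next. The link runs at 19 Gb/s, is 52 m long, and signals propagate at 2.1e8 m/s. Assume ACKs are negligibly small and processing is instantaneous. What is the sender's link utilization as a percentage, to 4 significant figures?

t_tx = L/R = 4608/19000000000 = 2.42526e-07 s.
t_prop = 52/210000000 = 2.47619e-07 s; RTT = 4.95238e-07 s.
Cycle = t_tx + RTT = 7.37764e-07 s.
Utilization = t_tx / cycle = 2.42526e-07/7.37764e-07 = 32.87 %.

32.87 %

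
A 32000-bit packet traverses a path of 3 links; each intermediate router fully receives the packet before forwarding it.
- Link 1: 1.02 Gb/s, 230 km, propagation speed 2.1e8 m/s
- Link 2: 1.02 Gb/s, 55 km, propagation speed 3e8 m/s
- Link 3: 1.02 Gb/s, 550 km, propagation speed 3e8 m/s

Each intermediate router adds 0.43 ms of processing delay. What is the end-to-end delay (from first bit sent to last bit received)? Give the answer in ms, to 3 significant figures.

4.07 ms

Transmission delay per hop = L/R = 32000/1020000000 = 0.0313725 ms; 3 hops → 0.0941176 ms.
Propagation delays (d/s per hop): 1.09524, 0.183333, 1.83333 ms; sum = 3.1119 ms.
Processing at 2 router(s): 2 × 0.43 ms = 0.86 ms.
End-to-end = 4.07 ms.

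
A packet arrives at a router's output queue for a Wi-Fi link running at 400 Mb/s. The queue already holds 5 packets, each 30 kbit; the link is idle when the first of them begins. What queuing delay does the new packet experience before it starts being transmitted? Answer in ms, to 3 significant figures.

Each queued packet: L/R = 30000/400000000 = 0.075 ms.
5 queued → 0.375 ms.
Queuing delay = 0.375 ms.

0.375 ms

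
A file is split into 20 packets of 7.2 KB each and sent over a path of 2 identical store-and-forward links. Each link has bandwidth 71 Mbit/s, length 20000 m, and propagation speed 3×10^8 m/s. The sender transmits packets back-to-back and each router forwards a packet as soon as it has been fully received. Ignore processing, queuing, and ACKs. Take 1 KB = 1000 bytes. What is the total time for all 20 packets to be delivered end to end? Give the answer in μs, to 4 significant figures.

Per-hop transmission t_tx = L/R = 57600/71000000 = 811.268 μs.
Per-hop propagation t_prop = 20000/300000000 = 66.6667 μs.
Pipeline fill: first packet needs 2·t_tx to clear all hops; remaining 19 packets each add one t_tx.
Total = (2+20-1)·t_tx + 2·t_prop = 21·811.268 + 2·66.6667 = 17170 μs.

17170 μs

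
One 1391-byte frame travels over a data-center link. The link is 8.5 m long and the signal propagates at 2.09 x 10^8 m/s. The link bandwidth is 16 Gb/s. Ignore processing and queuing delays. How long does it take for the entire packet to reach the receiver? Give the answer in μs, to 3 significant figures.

L = 1391 × 8 = 11128 bits.
Transmission delay = L/R = 11128 / 16000000000 = 0.6955 μs.
Propagation delay = d/s = 8.5 m / 209000000 m/s = 0.0406699 μs.
Total = 0.736 μs.

0.736 μs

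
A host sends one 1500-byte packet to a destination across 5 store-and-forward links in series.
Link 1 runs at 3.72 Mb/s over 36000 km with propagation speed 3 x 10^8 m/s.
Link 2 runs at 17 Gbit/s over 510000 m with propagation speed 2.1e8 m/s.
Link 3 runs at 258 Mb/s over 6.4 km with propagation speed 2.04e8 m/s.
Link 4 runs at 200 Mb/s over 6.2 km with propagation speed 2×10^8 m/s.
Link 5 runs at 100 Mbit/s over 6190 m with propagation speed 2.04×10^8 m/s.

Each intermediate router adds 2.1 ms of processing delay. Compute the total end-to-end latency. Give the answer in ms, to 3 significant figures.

134 ms

L = 1500 × 8 = 12000 bits.
Transmission delays (L/R per hop): 3.22581, 0.000705882, 0.0465116, 0.06, 0.12 ms; sum = 3.45302 ms.
Propagation delays (d/s per hop): 120, 2.42857, 0.0313725, 0.031, 0.0303431 ms; sum = 122.521 ms.
Processing at 4 router(s): 4 × 2.1 ms = 8.4 ms.
End-to-end = 134 ms.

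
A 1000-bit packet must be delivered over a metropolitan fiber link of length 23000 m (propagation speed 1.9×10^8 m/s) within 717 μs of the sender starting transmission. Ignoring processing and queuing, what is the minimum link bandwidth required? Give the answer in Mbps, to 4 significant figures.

Propagation delay = 23000 / 190000000 = 121.053 μs.
Transmission budget = 717 − 121.053 = 595.947 μs.
R ≥ L / t_tx = 1000 bits / 0.000595947 s = 1.678 Mbps.

1.678 Mbps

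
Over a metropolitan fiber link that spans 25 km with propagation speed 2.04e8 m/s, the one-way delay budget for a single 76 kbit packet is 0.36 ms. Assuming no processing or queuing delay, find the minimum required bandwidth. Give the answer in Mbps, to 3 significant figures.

Propagation delay = 25000 / 204000000 = 0.122549 ms.
Transmission budget = 0.36 − 0.122549 = 0.237451 ms.
R ≥ L / t_tx = 76000 bits / 0.000237451 s = 320 Mbps.

320 Mbps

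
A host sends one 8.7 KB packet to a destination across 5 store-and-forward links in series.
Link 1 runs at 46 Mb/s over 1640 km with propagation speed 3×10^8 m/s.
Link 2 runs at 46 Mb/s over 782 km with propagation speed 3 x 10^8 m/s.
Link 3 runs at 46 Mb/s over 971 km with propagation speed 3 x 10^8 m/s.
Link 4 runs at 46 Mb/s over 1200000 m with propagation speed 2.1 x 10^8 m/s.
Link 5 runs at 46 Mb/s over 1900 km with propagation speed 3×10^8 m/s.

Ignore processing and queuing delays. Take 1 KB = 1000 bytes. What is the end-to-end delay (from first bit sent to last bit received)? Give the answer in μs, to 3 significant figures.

L = 69600 bits.
Transmission delay per hop = L/R = 69600/46000000 = 1513.04 μs; 5 hops → 7565.22 μs.
Propagation delays (d/s per hop): 5466.67, 2606.67, 3236.67, 5714.29, 6333.33 μs; sum = 23357.6 μs.
End-to-end = 30900 μs.

30900 μs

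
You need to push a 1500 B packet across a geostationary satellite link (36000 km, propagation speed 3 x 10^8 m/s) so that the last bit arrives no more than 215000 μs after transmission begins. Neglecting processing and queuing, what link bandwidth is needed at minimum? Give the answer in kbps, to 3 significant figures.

L = 12000 bits.
Propagation delay = 36000000 / 300000000 = 120000 μs.
Transmission budget = 215000 − 120000 = 95000 μs.
R ≥ L / t_tx = 12000 bits / 0.095 s = 126 kbps.

126 kbps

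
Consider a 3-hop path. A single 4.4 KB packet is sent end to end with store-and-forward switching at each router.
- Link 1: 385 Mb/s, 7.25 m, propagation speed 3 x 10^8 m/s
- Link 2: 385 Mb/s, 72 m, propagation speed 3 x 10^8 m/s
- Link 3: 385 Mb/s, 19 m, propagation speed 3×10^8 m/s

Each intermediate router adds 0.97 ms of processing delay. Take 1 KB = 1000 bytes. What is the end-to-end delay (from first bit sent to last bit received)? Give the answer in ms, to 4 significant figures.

L = 35200 bits.
Transmission delay per hop = L/R = 35200/385000000 = 0.0914286 ms; 3 hops → 0.274286 ms.
Propagation delays (d/s per hop): 2.41667e-05, 0.00024, 6.33333e-05 ms; sum = 0.0003275 ms.
Processing at 2 router(s): 2 × 0.97 ms = 1.94 ms.
End-to-end = 2.215 ms.

2.215 ms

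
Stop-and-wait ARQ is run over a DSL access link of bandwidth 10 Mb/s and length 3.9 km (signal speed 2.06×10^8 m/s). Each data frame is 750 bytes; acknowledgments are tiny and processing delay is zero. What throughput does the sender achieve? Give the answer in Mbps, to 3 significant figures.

9.41 Mbps

t_tx = L/R = 6000/10000000 = 0.0006 s.
t_prop = 3900/206000000 = 1.8932e-05 s; RTT = 3.78641e-05 s.
Cycle = t_tx + RTT = 0.000637864 s.
Throughput = L / cycle = 6000 / 0.000637864 = 9.41 Mbps.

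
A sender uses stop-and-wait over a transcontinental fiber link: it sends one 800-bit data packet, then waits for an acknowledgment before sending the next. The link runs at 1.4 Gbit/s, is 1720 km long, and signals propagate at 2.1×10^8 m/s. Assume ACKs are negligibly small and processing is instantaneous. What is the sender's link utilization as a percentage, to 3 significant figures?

t_tx = L/R = 800/1400000000 = 5.71429e-07 s.
t_prop = 1720000/210000000 = 0.00819048 s; RTT = 0.016381 s.
Cycle = t_tx + RTT = 0.0163815 s.
Utilization = t_tx / cycle = 5.71429e-07/0.0163815 = 0.00349 %.

0.00349 %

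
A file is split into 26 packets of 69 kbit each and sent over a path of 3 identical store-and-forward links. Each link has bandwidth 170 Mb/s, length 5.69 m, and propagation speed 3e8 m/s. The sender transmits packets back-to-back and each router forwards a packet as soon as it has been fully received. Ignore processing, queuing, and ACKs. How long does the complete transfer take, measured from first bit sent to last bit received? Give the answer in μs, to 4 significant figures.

11360 μs

Per-hop transmission t_tx = L/R = 69000/170000000 = 405.882 μs.
Per-hop propagation t_prop = 5.69/300000000 = 0.0189667 μs.
Pipeline fill: first packet needs 3·t_tx to clear all hops; remaining 25 packets each add one t_tx.
Total = (3+26-1)·t_tx + 3·t_prop = 28·405.882 + 3·0.0189667 = 11360 μs.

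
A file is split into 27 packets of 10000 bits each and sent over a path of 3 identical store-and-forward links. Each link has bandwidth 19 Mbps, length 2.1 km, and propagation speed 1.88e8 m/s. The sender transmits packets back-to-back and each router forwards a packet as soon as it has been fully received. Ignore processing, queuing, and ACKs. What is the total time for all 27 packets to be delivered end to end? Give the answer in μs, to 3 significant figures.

15300 μs

Per-hop transmission t_tx = L/R = 10000/19000000 = 526.316 μs.
Per-hop propagation t_prop = 2100/188000000 = 11.1702 μs.
Pipeline fill: first packet needs 3·t_tx to clear all hops; remaining 26 packets each add one t_tx.
Total = (3+27-1)·t_tx + 3·t_prop = 29·526.316 + 3·11.1702 = 15300 μs.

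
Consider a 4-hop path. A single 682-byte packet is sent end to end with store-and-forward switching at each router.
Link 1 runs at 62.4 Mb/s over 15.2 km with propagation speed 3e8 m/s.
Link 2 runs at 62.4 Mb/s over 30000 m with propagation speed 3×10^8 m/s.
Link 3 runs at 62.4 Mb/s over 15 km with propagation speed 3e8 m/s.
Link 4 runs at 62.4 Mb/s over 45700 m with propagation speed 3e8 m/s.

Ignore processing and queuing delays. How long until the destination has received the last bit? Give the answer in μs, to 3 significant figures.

L = 682 × 8 = 5456 bits.
Transmission delay per hop = L/R = 5456/62400000 = 87.4359 μs; 4 hops → 349.744 μs.
Propagation delays (d/s per hop): 50.6667, 100, 50, 152.333 μs; sum = 353 μs.
End-to-end = 703 μs.

703 μs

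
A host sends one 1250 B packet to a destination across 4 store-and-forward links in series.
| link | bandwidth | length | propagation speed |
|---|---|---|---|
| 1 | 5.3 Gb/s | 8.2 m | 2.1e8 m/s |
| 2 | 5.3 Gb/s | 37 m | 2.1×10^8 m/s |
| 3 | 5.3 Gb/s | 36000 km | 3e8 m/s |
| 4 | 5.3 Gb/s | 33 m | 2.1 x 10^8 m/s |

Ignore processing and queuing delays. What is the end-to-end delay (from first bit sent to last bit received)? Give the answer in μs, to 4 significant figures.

L = 1250 × 8 = 10000 bits.
Transmission delay per hop = L/R = 10000/5300000000 = 1.88679 μs; 4 hops → 7.54717 μs.
Propagation delays (d/s per hop): 0.0390476, 0.17619, 120000, 0.157143 μs; sum = 120000 μs.
End-to-end = 120000 μs.

120000 μs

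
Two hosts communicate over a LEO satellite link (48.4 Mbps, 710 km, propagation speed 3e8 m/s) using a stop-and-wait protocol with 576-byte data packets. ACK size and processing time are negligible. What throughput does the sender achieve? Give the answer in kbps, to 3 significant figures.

954 kbps

t_tx = L/R = 4608/48400000 = 9.52066e-05 s.
t_prop = 710000/300000000 = 0.00236667 s; RTT = 0.00473333 s.
Cycle = t_tx + RTT = 0.00482854 s.
Throughput = L / cycle = 4608 / 0.00482854 = 954 kbps.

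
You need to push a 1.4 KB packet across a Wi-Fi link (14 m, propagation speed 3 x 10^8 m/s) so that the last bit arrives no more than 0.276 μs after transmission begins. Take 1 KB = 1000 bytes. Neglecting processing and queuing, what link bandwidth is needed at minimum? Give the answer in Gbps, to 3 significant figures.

L = 11200 bits.
Propagation delay = 14 / 300000000 = 0.0466667 μs.
Transmission budget = 0.276 − 0.0466667 = 0.229333 μs.
R ≥ L / t_tx = 11200 bits / 2.29333e-07 s = 48.8 Gbps.

48.8 Gbps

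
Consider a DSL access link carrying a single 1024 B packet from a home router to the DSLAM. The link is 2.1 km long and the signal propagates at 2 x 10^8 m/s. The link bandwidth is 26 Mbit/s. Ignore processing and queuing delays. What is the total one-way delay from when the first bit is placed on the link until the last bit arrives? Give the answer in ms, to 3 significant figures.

0.326 ms

L = 1024 × 8 = 8192 bits.
Transmission delay = L/R = 8192 / 26000000 = 0.315077 ms.
Propagation delay = d/s = 2100 m / 200000000 m/s = 0.0105 ms.
Total = 0.326 ms.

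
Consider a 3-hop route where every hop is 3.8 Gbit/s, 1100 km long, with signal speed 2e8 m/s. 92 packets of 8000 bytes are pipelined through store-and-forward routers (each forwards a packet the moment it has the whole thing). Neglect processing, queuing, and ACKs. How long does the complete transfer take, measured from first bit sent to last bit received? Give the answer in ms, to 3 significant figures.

Per-hop transmission t_tx = L/R = 64000/3800000000 = 0.0168421 ms.
Per-hop propagation t_prop = 1100000/200000000 = 5.5 ms.
Pipeline fill: first packet needs 3·t_tx to clear all hops; remaining 91 packets each add one t_tx.
Total = (3+92-1)·t_tx + 3·t_prop = 94·0.0168421 + 3·5.5 = 18.1 ms.

18.1 ms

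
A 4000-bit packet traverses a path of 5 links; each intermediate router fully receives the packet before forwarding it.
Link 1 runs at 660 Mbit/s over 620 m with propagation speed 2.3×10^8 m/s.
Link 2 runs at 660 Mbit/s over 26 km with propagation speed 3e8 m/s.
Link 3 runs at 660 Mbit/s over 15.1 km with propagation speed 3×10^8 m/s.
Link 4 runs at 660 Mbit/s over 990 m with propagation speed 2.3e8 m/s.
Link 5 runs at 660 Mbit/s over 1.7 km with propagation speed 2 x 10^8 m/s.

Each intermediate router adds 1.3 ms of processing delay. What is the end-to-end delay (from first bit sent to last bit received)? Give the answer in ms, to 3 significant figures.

5.38 ms

Transmission delay per hop = L/R = 4000/660000000 = 0.00606061 ms; 5 hops → 0.030303 ms.
Propagation delays (d/s per hop): 0.00269565, 0.0866667, 0.0503333, 0.00430435, 0.0085 ms; sum = 0.1525 ms.
Processing at 4 router(s): 4 × 1.3 ms = 5.2 ms.
End-to-end = 5.38 ms.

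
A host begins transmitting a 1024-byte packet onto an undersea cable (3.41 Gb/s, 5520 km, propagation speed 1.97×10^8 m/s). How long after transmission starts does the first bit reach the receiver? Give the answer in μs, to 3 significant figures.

First bit experiences only propagation delay: d/s = 5520000/197000000 = 28000 μs.

28000 μs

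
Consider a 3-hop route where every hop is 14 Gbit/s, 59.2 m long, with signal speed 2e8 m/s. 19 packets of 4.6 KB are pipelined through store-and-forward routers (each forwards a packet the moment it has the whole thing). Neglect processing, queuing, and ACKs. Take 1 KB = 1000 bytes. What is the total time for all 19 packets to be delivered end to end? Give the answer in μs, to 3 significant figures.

56.1 μs

Per-hop transmission t_tx = L/R = 36800/14000000000 = 2.62857 μs.
Per-hop propagation t_prop = 59.2/200000000 = 0.296 μs.
Pipeline fill: first packet needs 3·t_tx to clear all hops; remaining 18 packets each add one t_tx.
Total = (3+19-1)·t_tx + 3·t_prop = 21·2.62857 + 3·0.296 = 56.1 μs.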